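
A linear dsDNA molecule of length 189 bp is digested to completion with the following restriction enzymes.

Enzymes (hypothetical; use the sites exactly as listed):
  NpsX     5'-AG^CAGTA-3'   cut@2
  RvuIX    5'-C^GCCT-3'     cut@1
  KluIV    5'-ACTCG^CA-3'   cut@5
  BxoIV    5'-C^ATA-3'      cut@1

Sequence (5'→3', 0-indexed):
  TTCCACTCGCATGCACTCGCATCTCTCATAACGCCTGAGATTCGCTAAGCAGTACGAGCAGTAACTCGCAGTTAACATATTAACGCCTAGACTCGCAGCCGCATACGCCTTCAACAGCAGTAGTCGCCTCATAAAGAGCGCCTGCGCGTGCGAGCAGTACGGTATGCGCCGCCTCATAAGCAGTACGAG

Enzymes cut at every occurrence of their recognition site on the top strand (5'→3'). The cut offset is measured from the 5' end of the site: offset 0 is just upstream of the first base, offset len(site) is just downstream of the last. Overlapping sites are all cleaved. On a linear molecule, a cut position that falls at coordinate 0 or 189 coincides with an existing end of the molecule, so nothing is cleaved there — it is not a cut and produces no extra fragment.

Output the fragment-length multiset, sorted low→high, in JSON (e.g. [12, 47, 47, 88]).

Site scan:
  NpsX (AGCAGTA, off=2): starts [47, 56, 115, 152, 178] → cuts [49, 58, 117, 154, 180]
  RvuIX (CGCCT, off=1): starts [31, 83, 105, 124, 138, 169] → cuts [32, 84, 106, 125, 139, 170]
  KluIV (ACTCGCA, off=5): starts [4, 14, 63, 90] → cuts [9, 19, 68, 95]
  BxoIV (CATA, off=1): starts [26, 75, 101, 129, 174] → cuts [27, 76, 102, 130, 175]

All cut coordinates (distinct, sorted): [9, 19, 27, 32, 49, 58, 68, 76, 84, 95, 102, 106, 117, 125, 130, 139, 154, 170, 175, 180]

Fragments:
  [0,9): 9 bp
  [9,19): 10 bp
  [19,27): 8 bp
  [27,32): 5 bp
  [32,49): 17 bp
  [49,58): 9 bp
  [58,68): 10 bp
  [68,76): 8 bp
  [76,84): 8 bp
  [84,95): 11 bp
  [95,102): 7 bp
  [102,106): 4 bp
  [106,117): 11 bp
  [117,125): 8 bp
  [125,130): 5 bp
  [130,139): 9 bp
  [139,154): 15 bp
  [154,170): 16 bp
  [170,175): 5 bp
  [175,180): 5 bp
  [180,189): 9 bp

[4,5,5,5,5,7,8,8,8,8,9,9,9,9,10,10,11,11,15,16,17]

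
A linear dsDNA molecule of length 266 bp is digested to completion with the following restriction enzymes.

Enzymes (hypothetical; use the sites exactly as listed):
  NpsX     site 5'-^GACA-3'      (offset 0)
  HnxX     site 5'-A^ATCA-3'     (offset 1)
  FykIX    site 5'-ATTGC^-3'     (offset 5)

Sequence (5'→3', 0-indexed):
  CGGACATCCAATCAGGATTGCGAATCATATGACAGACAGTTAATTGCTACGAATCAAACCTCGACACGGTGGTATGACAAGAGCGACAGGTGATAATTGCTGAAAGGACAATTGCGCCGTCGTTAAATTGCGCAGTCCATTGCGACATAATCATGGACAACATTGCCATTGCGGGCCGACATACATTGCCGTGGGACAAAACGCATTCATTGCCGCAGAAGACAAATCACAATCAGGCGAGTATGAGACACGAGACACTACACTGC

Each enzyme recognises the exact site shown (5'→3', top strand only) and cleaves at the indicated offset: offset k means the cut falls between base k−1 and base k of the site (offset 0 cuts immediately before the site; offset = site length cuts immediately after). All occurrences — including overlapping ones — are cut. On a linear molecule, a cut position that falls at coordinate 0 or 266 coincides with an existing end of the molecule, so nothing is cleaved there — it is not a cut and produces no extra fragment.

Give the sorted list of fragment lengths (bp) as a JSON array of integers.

Per-enzyme occurrences:
  NpsX GACA/0: at [2, 30, 34, 62, 75, 84, 106, 143, 155, 177, 194, 220, 246, 253] ⇒ [2, 30, 34, 62, 75, 84, 106, 143, 155, 177, 194, 220, 246, 253]
  HnxX AATCA/1: at [9, 22, 51, 148, 224, 230] ⇒ [10, 23, 52, 149, 225, 231]
  FykIX ATTGC/5: at [16, 42, 95, 110, 126, 138, 161, 167, 184, 208] ⇒ [21, 47, 100, 115, 131, 143, 166, 172, 189, 213]

All cut coordinates (distinct, sorted): [2, 10, 21, 23, 30, 34, 47, 52, 62, 75, 84, 100, 106, 115, 131, 143, 149, 155, 166, 172, 177, 189, 194, 213, 220, 225, 231, 246, 253]

Fragments:
  [0,2): 2 bp
  [2,10): 8 bp
  [10,21): 11 bp
  [21,23): 2 bp
  [23,30): 7 bp
  [30,34): 4 bp
  [34,47): 13 bp
  [47,52): 5 bp
  [52,62): 10 bp
  [62,75): 13 bp
  [75,84): 9 bp
  [84,100): 16 bp
  [100,106): 6 bp
  [106,115): 9 bp
  [115,131): 16 bp
  [131,143): 12 bp
  [143,149): 6 bp
  [149,155): 6 bp
  [155,166): 11 bp
  [166,172): 6 bp
  [172,177): 5 bp
  [177,189): 12 bp
  [189,194): 5 bp
  [194,213): 19 bp
  [213,220): 7 bp
  [220,225): 5 bp
  [225,231): 6 bp
  [231,246): 15 bp
  [246,253): 7 bp
  [253,266): 13 bp

[2,2,4,5,5,5,5,6,6,6,6,6,7,7,7,8,9,9,10,11,11,12,12,13,13,13,15,16,16,19]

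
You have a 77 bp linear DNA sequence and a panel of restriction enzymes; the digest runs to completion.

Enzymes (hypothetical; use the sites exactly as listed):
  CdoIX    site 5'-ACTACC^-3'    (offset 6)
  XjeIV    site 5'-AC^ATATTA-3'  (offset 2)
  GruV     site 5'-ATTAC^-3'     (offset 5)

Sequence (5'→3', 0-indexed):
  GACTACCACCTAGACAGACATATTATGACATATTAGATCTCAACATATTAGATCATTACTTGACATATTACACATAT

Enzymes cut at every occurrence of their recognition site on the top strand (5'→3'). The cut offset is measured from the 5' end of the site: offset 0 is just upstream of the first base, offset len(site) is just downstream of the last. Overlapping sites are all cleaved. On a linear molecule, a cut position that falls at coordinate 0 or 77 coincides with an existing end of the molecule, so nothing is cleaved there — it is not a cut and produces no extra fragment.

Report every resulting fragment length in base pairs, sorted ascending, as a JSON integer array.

[5,6,7,7,10,12,15,15]

Scan for sites:
  CdoIX (ACTACC, off=6): starts [1] → cuts [7]
  XjeIV (ACATATTA, off=2): starts [17, 27, 42, 62] → cuts [19, 29, 44, 64]
  GruV (ATTAC, off=5): starts [54, 66] → cuts [59, 71]

Pooled cuts: [7, 19, 29, 44, 59, 64, 71]

Fragment lengths:
  [0,7): 7 bp
  [7,19): 12 bp
  [19,29): 10 bp
  [29,44): 15 bp
  [44,59): 15 bp
  [59,64): 5 bp
  [64,71): 7 bp
  [71,77): 6 bp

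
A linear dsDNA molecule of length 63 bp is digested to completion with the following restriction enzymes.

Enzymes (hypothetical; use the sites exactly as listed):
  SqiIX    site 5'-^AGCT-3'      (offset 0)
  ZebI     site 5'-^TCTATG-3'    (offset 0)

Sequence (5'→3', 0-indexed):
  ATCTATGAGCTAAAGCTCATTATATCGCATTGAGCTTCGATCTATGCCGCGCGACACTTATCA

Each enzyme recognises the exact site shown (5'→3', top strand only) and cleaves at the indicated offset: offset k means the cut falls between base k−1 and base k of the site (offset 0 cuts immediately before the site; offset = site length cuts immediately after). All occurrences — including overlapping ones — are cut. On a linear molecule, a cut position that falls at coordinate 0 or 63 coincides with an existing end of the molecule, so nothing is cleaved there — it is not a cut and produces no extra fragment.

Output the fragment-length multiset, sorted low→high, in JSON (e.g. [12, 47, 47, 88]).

[1,6,6,8,19,23]

Scan for sites:
  SqiIX (AGCT, off=0): starts [7, 13, 32] → cuts [7, 13, 32]
  ZebI (TCTATG, off=0): starts [1, 40] → cuts [1, 40]

Pooled cuts: [1, 7, 13, 32, 40]

Fragment lengths:
  [0,1): 1 bp
  [1,7): 6 bp
  [7,13): 6 bp
  [13,32): 19 bp
  [32,40): 8 bp
  [40,63): 23 bp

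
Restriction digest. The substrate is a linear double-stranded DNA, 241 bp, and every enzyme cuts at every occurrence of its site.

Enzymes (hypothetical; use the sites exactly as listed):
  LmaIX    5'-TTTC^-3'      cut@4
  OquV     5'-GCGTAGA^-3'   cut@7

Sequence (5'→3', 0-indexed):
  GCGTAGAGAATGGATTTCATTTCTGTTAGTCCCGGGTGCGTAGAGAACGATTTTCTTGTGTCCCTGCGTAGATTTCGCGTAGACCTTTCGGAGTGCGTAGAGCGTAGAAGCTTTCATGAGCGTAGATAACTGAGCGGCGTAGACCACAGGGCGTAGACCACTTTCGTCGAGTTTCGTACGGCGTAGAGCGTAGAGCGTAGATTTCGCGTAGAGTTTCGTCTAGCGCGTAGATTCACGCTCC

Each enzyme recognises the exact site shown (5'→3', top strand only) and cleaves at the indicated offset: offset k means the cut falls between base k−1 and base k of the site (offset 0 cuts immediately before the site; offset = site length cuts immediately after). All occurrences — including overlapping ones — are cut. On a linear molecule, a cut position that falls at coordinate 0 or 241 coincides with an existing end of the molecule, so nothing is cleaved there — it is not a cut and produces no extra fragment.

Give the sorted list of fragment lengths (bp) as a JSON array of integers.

Scan for sites:
  LmaIX TTTC/4: at [14, 19, 51, 72, 85, 111, 161, 171, 201, 213] ⇒ [18, 23, 55, 76, 89, 115, 165, 175, 205, 217]
  OquV GCGTAGA/7: at [0, 37, 65, 76, 94, 101, 119, 136, 150, 180, 187, 194, 205, 224] ⇒ [7, 44, 72, 83, 101, 108, 126, 143, 157, 187, 194, 201, 212, 231]

Pooled cuts: [7, 18, 23, 44, 55, 72, 76, 83, 89, 101, 108, 115, 126, 143, 157, 165, 175, 187, 194, 201, 205, 212, 217, 231]

Fragment lengths:
  [0,7): 7 bp
  [7,18): 11 bp
  [18,23): 5 bp
  [23,44): 21 bp
  [44,55): 11 bp
  [55,72): 17 bp
  [72,76): 4 bp
  [76,83): 7 bp
  [83,89): 6 bp
  [89,101): 12 bp
  [101,108): 7 bp
  [108,115): 7 bp
  [115,126): 11 bp
  [126,143): 17 bp
  [143,157): 14 bp
  [157,165): 8 bp
  [165,175): 10 bp
  [175,187): 12 bp
  [187,194): 7 bp
  [194,201): 7 bp
  [201,205): 4 bp
  [205,212): 7 bp
  [212,217): 5 bp
  [217,231): 14 bp
  [231,241): 10 bp

[4,4,5,5,6,7,7,7,7,7,7,7,8,10,10,11,11,11,12,12,14,14,17,17,21]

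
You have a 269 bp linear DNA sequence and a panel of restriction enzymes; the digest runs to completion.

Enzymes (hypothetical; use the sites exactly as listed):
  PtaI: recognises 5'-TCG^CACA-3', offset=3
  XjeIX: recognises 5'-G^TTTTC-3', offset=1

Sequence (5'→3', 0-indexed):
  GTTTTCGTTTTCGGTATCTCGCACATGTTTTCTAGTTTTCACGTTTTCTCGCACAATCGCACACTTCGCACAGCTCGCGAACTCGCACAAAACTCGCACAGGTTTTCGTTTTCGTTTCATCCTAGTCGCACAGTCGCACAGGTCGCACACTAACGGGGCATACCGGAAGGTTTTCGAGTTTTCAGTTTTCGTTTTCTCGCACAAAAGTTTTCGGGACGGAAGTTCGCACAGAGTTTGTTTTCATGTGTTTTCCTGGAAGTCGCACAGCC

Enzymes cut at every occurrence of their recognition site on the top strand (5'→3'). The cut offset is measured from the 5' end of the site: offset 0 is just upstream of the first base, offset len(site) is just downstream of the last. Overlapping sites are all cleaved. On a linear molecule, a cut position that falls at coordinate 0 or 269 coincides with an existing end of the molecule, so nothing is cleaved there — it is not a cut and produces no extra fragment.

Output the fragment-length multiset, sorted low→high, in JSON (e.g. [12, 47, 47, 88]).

[1,6,6,6,6,6,7,7,8,8,8,8,8,8,8,8,9,9,10,11,11,14,15,17,19,20,25]

Per-enzyme occurrences:
  PtaI (TCGCACA, off=3): starts [18, 48, 56, 65, 82, 93, 125, 133, 142, 196, 223, 259] → cuts [21, 51, 59, 68, 85, 96, 128, 136, 145, 199, 226, 262]
  XjeIX (GTTTTC, off=1): starts [0, 6, 26, 34, 42, 101, 107, 169, 177, 184, 190, 206, 236, 246] → cuts [1, 7, 27, 35, 43, 102, 108, 170, 178, 185, 191, 207, 237, 247]

Pooled cuts: [1, 7, 21, 27, 35, 43, 51, 59, 68, 85, 96, 102, 108, 128, 136, 145, 170, 178, 185, 191, 199, 207, 226, 237, 247, 262]

Fragment lengths:
  [0,1): 1 bp
  [1,7): 6 bp
  [7,21): 14 bp
  [21,27): 6 bp
  [27,35): 8 bp
  [35,43): 8 bp
  [43,51): 8 bp
  [51,59): 8 bp
  [59,68): 9 bp
  [68,85): 17 bp
  [85,96): 11 bp
  [96,102): 6 bp
  [102,108): 6 bp
  [108,128): 20 bp
  [128,136): 8 bp
  [136,145): 9 bp
  [145,170): 25 bp
  [170,178): 8 bp
  [178,185): 7 bp
  [185,191): 6 bp
  [191,199): 8 bp
  [199,207): 8 bp
  [207,226): 19 bp
  [226,237): 11 bp
  [237,247): 10 bp
  [247,262): 15 bp
  [262,269): 7 bp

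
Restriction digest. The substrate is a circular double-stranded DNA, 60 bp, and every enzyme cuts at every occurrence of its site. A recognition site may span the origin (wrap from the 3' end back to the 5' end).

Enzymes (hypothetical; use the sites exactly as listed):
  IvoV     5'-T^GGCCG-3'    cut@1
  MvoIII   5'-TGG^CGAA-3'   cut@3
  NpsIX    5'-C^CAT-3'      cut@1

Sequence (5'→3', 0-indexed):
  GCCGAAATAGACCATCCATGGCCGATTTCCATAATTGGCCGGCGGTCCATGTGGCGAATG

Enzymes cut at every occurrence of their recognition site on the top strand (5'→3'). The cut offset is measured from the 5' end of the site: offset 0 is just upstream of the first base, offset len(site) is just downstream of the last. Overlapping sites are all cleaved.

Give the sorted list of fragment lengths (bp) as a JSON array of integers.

[3,4,5,7,7,10,11,13]

Site scan:
  IvoV TGGCCG/1: at [18, 35, 58] ⇒ [19, 36, 59]
  MvoIII TGGCGAA/3: at [51] ⇒ [54]
  NpsIX CCAT/1: at [11, 15, 28, 46] ⇒ [12, 16, 29, 47]

Pooled cuts: [12, 16, 19, 29, 36, 47, 54, 59]

Fragments:
  12→16: 4 bp
  16→19: 3 bp
  19→29: 10 bp
  29→36: 7 bp
  36→47: 11 bp
  47→54: 7 bp
  54→59: 5 bp
  59→12 (wrap): 60-59+12 = 13 bp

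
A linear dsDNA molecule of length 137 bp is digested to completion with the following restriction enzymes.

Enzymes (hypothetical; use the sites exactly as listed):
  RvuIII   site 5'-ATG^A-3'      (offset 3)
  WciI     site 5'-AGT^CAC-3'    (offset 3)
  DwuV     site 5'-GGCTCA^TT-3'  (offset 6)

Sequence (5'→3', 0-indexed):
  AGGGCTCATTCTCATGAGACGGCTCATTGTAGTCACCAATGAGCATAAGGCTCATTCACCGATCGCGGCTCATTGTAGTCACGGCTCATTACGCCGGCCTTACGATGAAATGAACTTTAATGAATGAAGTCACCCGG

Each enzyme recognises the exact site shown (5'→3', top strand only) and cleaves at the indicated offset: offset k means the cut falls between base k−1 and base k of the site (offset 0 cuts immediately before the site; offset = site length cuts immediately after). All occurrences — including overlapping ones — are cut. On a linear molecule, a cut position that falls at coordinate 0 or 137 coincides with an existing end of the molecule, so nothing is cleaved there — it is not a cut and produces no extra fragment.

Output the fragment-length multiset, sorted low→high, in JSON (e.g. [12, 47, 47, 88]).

Scan for sites:
  RvuIII ATGA/3: at [13, 38, 104, 109, 119, 123] ⇒ [16, 41, 107, 112, 122, 126]
  WciI AGTCAC/3: at [30, 76, 127] ⇒ [33, 79, 130]
  DwuV GGCTCATT/6: at [2, 20, 48, 66, 82] ⇒ [8, 26, 54, 72, 88]

All cut coordinates (distinct, sorted): [8, 16, 26, 33, 41, 54, 72, 79, 88, 107, 112, 122, 126, 130]

Fragment lengths:
  [0,8): 8 bp
  [8,16): 8 bp
  [16,26): 10 bp
  [26,33): 7 bp
  [33,41): 8 bp
  [41,54): 13 bp
  [54,72): 18 bp
  [72,79): 7 bp
  [79,88): 9 bp
  [88,107): 19 bp
  [107,112): 5 bp
  [112,122): 10 bp
  [122,126): 4 bp
  [126,130): 4 bp
  [130,137): 7 bp

[4,4,5,7,7,7,8,8,8,9,10,10,13,18,19]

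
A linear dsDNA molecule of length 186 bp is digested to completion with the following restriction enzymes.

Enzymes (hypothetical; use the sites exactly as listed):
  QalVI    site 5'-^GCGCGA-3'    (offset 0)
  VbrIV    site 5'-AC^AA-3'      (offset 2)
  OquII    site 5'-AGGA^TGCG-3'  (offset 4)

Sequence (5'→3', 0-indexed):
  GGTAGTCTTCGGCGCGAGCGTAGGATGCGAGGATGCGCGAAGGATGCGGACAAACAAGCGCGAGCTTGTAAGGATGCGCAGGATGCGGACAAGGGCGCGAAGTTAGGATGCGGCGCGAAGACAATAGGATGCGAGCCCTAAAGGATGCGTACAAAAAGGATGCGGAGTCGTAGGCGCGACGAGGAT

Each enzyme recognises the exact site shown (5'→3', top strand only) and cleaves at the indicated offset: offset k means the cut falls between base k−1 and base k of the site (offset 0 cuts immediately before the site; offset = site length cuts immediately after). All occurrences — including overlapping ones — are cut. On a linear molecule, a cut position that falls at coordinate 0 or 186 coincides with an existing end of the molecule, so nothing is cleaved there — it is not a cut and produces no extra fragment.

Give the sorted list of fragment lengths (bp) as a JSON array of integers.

Scan for sites:
  QalVI (GCGCGA, off=0): starts [11, 34, 57, 94, 112, 173] → cuts [11, 34, 57, 94, 112, 173]
  VbrIV (ACAA, off=2): starts [49, 53, 88, 120, 150] → cuts [51, 55, 90, 122, 152]
  OquII (AGGATGCG, off=4): starts [21, 29, 40, 70, 79, 104, 125, 141, 156] → cuts [25, 33, 44, 74, 83, 108, 129, 145, 160]

All cut coordinates (distinct, sorted): [11, 25, 33, 34, 44, 51, 55, 57, 74, 83, 90, 94, 108, 112, 122, 129, 145, 152, 160, 173]

Fragments:
  [0,11): 11 bp
  [11,25): 14 bp
  [25,33): 8 bp
  [33,34): 1 bp
  [34,44): 10 bp
  [44,51): 7 bp
  [51,55): 4 bp
  [55,57): 2 bp
  [57,74): 17 bp
  [74,83): 9 bp
  [83,90): 7 bp
  [90,94): 4 bp
  [94,108): 14 bp
  [108,112): 4 bp
  [112,122): 10 bp
  [122,129): 7 bp
  [129,145): 16 bp
  [145,152): 7 bp
  [152,160): 8 bp
  [160,173): 13 bp
  [173,186): 13 bp

[1,2,4,4,4,7,7,7,7,8,8,9,10,10,11,13,13,14,14,16,17]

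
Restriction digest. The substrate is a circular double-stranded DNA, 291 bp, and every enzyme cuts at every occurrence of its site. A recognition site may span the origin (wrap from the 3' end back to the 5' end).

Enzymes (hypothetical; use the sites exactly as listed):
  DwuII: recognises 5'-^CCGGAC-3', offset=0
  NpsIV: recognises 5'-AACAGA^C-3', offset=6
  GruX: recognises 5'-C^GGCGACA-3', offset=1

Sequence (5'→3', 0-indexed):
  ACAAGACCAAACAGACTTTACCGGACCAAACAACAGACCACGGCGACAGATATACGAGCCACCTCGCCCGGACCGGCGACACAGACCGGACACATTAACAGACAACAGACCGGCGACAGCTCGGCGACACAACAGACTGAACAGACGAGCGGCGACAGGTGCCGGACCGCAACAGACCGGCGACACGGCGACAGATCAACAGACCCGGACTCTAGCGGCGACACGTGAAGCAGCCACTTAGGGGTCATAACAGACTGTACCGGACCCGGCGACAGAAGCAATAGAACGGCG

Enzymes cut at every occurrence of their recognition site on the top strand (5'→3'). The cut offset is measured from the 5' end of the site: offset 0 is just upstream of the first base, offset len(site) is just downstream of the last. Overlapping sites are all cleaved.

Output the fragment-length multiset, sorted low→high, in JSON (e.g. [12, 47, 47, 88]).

Scan for sites:
  DwuII CCGGAC/0: at [20, 67, 85, 161, 204, 259] ⇒ [20, 67, 85, 161, 204, 259]
  NpsIV AACAGAC/6: at [9, 31, 96, 103, 130, 139, 170, 197, 248] ⇒ [15, 37, 102, 109, 136, 145, 176, 203, 254]
  GruX CGGCGACA/1: at [40, 73, 110, 121, 149, 177, 185, 215, 266, 286] ⇒ [41, 74, 111, 122, 150, 178, 186, 216, 267, 287]

Pooled cuts: [15, 20, 37, 41, 67, 74, 85, 102, 109, 111, 122, 136, 145, 150, 161, 176, 178, 186, 203, 204, 216, 254, 259, 267, 287]

Fragment lengths:
  15→20: 5 bp
  20→37: 17 bp
  37→41: 4 bp
  41→67: 26 bp
  67→74: 7 bp
  74→85: 11 bp
  85→102: 17 bp
  102→109: 7 bp
  109→111: 2 bp
  111→122: 11 bp
  122→136: 14 bp
  136→145: 9 bp
  145→150: 5 bp
  150→161: 11 bp
  161→176: 15 bp
  176→178: 2 bp
  178→186: 8 bp
  186→203: 17 bp
  203→204: 1 bp
  204→216: 12 bp
  216→254: 38 bp
  254→259: 5 bp
  259→267: 8 bp
  267→287: 20 bp
  287→15 (wrap): 291-287+15 = 19 bp

[1,2,2,4,5,5,5,7,7,8,8,9,11,11,11,12,14,15,17,17,17,19,20,26,38]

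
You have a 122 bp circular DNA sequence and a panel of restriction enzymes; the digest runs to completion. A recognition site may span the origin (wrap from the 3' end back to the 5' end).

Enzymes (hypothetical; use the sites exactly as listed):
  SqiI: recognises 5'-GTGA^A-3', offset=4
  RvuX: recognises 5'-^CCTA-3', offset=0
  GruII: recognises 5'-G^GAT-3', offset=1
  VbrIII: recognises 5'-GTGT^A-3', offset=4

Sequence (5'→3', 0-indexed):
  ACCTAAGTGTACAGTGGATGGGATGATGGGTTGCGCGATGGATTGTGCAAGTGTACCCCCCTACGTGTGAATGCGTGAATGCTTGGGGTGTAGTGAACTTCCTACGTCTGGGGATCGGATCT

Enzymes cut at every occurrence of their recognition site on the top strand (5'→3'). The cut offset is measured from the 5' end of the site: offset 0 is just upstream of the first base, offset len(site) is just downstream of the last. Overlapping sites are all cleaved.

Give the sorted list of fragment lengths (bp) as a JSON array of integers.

Site scan:
  SqiI (GTGAA, off=4): starts [66, 74, 92] → cuts [70, 78, 96]
  RvuX (CCTA, off=0): starts [1, 59, 100] → cuts [1, 59, 100]
  GruII (GGAT, off=1): starts [15, 20, 39, 111, 116] → cuts [16, 21, 40, 112, 117]
  VbrIII (GTGTA, off=4): starts [6, 50, 87] → cuts [10, 54, 91]

All cut coordinates (distinct, sorted): [1, 10, 16, 21, 40, 54, 59, 70, 78, 91, 96, 100, 112, 117]

Fragments:
  1→10: 9 bp
  10→16: 6 bp
  16→21: 5 bp
  21→40: 19 bp
  40→54: 14 bp
  54→59: 5 bp
  59→70: 11 bp
  70→78: 8 bp
  78→91: 13 bp
  91→96: 5 bp
  96→100: 4 bp
  100→112: 12 bp
  112→117: 5 bp
  117→1 (wrap): 122-117+1 = 6 bp

[4,5,5,5,5,6,6,8,9,11,12,13,14,19]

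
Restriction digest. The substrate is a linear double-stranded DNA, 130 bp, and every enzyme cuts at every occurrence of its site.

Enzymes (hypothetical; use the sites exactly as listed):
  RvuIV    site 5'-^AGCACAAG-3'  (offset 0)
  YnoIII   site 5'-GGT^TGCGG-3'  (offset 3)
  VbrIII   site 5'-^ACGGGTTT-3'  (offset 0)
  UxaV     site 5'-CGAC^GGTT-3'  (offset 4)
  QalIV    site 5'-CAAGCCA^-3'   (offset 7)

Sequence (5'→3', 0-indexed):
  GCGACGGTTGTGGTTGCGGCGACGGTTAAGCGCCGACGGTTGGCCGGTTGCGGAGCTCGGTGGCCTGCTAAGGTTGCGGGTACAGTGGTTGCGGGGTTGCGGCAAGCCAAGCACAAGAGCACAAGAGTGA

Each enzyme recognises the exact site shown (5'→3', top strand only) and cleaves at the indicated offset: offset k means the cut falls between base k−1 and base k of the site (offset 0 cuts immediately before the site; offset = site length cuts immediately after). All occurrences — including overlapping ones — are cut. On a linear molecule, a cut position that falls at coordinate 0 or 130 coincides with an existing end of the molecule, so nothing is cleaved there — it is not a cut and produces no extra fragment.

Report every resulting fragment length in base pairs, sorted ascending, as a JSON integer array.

Site scan:
  RvuIV AGCACAAG/0: at [109, 117] ⇒ [109, 117]
  YnoIII GGTTGCGG/3: at [11, 45, 71, 86, 94] ⇒ [14, 48, 74, 89, 97]
  VbrIII (ACGGGTTT, off=0): no sites
  UxaV CGACGGTT/4: at [1, 19, 33] ⇒ [5, 23, 37]
  QalIV CAAGCCA/7: at [102] ⇒ [109]

Pooled cuts: [5, 14, 23, 37, 48, 74, 89, 97, 109, 117]

Fragments:
  [0,5): 5 bp
  [5,14): 9 bp
  [14,23): 9 bp
  [23,37): 14 bp
  [37,48): 11 bp
  [48,74): 26 bp
  [74,89): 15 bp
  [89,97): 8 bp
  [97,109): 12 bp
  [109,117): 8 bp
  [117,130): 13 bp

[5,8,8,9,9,11,12,13,14,15,26]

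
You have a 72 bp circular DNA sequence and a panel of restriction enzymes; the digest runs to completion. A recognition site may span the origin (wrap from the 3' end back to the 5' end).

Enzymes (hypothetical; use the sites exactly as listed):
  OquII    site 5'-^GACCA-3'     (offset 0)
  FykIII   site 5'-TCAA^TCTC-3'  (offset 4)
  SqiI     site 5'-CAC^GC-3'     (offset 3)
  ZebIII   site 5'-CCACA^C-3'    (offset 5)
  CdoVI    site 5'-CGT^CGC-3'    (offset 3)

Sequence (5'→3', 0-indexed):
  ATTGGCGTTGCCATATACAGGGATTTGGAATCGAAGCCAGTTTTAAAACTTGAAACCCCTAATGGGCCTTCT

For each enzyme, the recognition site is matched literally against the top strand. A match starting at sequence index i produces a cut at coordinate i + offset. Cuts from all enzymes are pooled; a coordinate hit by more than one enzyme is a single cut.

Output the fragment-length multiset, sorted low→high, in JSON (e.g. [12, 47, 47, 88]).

Site scan:
  OquII (GACCA, off=0): no sites
  FykIII (TCAATCTC, off=4): no sites
  SqiI (CACGC, off=3): no sites
  ZebIII (CCACAC, off=5): no sites
  CdoVI (CGTCGC, off=3): no sites

Pooled cuts: ∅

Fragments:
  no cuts → one circular fragment of 72 bp

[72]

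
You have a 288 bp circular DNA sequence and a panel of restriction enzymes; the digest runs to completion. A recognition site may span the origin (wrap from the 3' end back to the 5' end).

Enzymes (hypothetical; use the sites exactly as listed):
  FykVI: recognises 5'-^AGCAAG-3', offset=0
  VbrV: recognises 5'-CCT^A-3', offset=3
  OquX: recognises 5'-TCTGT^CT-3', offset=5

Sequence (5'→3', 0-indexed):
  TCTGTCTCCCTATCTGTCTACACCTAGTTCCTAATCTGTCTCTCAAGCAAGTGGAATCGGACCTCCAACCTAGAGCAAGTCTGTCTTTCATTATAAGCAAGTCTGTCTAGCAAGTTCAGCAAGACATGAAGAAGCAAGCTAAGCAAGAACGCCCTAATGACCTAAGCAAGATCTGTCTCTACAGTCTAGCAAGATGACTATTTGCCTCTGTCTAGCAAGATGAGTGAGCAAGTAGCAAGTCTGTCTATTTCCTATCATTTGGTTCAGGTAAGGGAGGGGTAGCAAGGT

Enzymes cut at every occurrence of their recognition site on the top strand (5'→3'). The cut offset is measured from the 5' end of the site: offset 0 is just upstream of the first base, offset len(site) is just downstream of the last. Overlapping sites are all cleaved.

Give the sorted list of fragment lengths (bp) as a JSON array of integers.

[1,2,2,2,6,6,6,7,7,7,8,8,9,9,9,11,11,11,11,11,12,13,13,14,15,24,26,27]

Per-enzyme occurrences:
  FykVI (AGCAAG, off=0): starts [45, 73, 95, 108, 117, 132, 141, 164, 187, 213, 226, 233, 280] → cuts [45, 73, 95, 108, 117, 132, 141, 164, 187, 213, 226, 233, 280]
  VbrV (CCTA, off=3): starts [8, 22, 29, 68, 152, 160, 250] → cuts [11, 25, 32, 71, 155, 163, 253]
  OquX (TCTGTCT, off=5): starts [0, 12, 34, 79, 101, 171, 206, 239] → cuts [5, 17, 39, 84, 106, 176, 211, 244]

All cut coordinates (distinct, sorted): [5, 11, 17, 25, 32, 39, 45, 71, 73, 84, 95, 106, 108, 117, 132, 141, 155, 163, 164, 176, 187, 211, 213, 226, 233, 244, 253, 280]

Fragments:
  5→11: 6 bp
  11→17: 6 bp
  17→25: 8 bp
  25→32: 7 bp
  32→39: 7 bp
  39→45: 6 bp
  45→71: 26 bp
  71→73: 2 bp
  73→84: 11 bp
  84→95: 11 bp
  95→106: 11 bp
  106→108: 2 bp
  108→117: 9 bp
  117→132: 15 bp
  132→141: 9 bp
  141→155: 14 bp
  155→163: 8 bp
  163→164: 1 bp
  164→176: 12 bp
  176→187: 11 bp
  187→211: 24 bp
  211→213: 2 bp
  213→226: 13 bp
  226→233: 7 bp
  233→244: 11 bp
  244→253: 9 bp
  253→280: 27 bp
  280→5 (wrap): 288-280+5 = 13 bp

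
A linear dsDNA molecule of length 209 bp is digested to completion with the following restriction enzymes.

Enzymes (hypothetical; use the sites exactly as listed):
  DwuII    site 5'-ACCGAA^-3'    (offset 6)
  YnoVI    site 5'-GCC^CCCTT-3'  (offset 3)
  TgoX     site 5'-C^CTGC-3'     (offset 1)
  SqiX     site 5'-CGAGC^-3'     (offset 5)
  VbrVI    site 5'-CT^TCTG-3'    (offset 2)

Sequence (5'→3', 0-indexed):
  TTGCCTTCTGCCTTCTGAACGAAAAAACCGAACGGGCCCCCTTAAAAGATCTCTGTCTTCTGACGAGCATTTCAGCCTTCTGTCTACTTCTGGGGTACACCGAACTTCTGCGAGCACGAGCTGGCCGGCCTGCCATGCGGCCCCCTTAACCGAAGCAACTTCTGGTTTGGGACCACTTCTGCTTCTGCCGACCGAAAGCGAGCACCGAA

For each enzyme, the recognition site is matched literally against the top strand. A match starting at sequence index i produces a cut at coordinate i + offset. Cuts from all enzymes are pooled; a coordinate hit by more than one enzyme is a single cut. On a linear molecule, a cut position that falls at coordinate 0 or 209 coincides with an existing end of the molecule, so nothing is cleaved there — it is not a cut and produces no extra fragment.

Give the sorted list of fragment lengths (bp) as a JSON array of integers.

[2,6,6,6,6,6,6,7,7,8,9,10,10,10,12,13,13,16,17,19,20]

Per-enzyme occurrences:
  DwuII ACCGAA/6: at [26, 98, 148, 190, 203] ⇒ [32, 104, 154, 196] (position 209 is a terminus of the linear molecule — no cut)
  YnoVI GCCCCCTT/3: at [35, 139] ⇒ [38, 142]
  TgoX CCTGC/1: at [128] ⇒ [129]
  SqiX CGAGC/5: at [63, 110, 116, 198] ⇒ [68, 115, 121, 203]
  VbrVI CTTCTG/2: at [4, 11, 56, 76, 86, 104, 158, 175, 181] ⇒ [6, 13, 58, 78, 88, 106, 160, 177, 183]

Pooled cuts: [6, 13, 32, 38, 58, 68, 78, 88, 104, 106, 115, 121, 129, 142, 154, 160, 177, 183, 196, 203]

Fragment lengths:
  [0,6): 6 bp
  [6,13): 7 bp
  [13,32): 19 bp
  [32,38): 6 bp
  [38,58): 20 bp
  [58,68): 10 bp
  [68,78): 10 bp
  [78,88): 10 bp
  [88,104): 16 bp
  [104,106): 2 bp
  [106,115): 9 bp
  [115,121): 6 bp
  [121,129): 8 bp
  [129,142): 13 bp
  [142,154): 12 bp
  [154,160): 6 bp
  [160,177): 17 bp
  [177,183): 6 bp
  [183,196): 13 bp
  [196,203): 7 bp
  [203,209): 6 bp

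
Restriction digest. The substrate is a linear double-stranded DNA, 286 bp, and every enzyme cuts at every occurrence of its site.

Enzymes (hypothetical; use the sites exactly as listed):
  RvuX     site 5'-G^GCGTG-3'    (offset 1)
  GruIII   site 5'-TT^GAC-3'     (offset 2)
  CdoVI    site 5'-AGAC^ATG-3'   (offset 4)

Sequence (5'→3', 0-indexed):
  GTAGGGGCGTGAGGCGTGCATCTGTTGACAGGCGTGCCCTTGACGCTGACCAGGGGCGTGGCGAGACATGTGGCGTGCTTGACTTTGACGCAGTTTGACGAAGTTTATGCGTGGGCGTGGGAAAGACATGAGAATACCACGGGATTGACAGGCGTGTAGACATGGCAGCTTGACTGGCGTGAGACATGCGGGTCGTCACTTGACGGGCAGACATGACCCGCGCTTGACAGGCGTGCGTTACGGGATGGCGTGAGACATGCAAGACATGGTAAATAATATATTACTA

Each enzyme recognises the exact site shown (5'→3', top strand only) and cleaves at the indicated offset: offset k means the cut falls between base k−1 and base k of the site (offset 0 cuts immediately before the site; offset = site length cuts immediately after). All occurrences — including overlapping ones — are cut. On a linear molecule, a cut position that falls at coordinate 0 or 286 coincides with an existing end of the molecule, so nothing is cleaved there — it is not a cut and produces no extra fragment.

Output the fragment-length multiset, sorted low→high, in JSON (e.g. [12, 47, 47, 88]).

[5,5,5,5,5,6,6,7,8,9,9,9,10,10,10,10,11,12,13,13,13,14,16,17,18,19,21]

Scan for sites:
  RvuX (GGCGTG, off=1): starts [5, 12, 30, 54, 71, 113, 150, 175, 229, 246] → cuts [6, 13, 31, 55, 72, 114, 151, 176, 230, 247]
  GruIII (TTGAC, off=2): starts [24, 39, 78, 84, 94, 144, 169, 199, 223] → cuts [26, 41, 80, 86, 96, 146, 171, 201, 225]
  CdoVI (AGACATG, off=4): starts [63, 123, 157, 181, 208, 252, 261] → cuts [67, 127, 161, 185, 212, 256, 265]

All cut coordinates (distinct, sorted): [6, 13, 26, 31, 41, 55, 67, 72, 80, 86, 96, 114, 127, 146, 151, 161, 171, 176, 185, 201, 212, 225, 230, 247, 256, 265]

Fragment lengths:
  [0,6): 6 bp
  [6,13): 7 bp
  [13,26): 13 bp
  [26,31): 5 bp
  [31,41): 10 bp
  [41,55): 14 bp
  [55,67): 12 bp
  [67,72): 5 bp
  [72,80): 8 bp
  [80,86): 6 bp
  [86,96): 10 bp
  [96,114): 18 bp
  [114,127): 13 bp
  [127,146): 19 bp
  [146,151): 5 bp
  [151,161): 10 bp
  [161,171): 10 bp
  [171,176): 5 bp
  [176,185): 9 bp
  [185,201): 16 bp
  [201,212): 11 bp
  [212,225): 13 bp
  [225,230): 5 bp
  [230,247): 17 bp
  [247,256): 9 bp
  [256,265): 9 bp
  [265,286): 21 bp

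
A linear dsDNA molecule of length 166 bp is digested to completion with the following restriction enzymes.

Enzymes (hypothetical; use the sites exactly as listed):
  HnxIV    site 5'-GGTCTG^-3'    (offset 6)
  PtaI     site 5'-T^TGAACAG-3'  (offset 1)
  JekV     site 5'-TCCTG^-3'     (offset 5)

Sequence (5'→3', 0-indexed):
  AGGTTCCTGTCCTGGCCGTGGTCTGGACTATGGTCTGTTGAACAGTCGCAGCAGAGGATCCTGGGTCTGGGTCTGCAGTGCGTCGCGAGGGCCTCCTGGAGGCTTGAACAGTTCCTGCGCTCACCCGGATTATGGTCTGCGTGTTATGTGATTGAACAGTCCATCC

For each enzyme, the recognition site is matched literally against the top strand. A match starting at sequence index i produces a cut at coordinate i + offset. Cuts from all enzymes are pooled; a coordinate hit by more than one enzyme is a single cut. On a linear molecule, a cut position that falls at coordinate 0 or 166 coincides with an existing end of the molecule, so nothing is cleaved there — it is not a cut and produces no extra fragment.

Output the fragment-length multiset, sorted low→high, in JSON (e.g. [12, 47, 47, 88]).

Site scan:
  HnxIV (GGTCTG, off=6): starts [19, 31, 63, 69, 133] → cuts [25, 37, 69, 75, 139]
  PtaI (TTGAACAG, off=1): starts [37, 103, 151] → cuts [38, 104, 152]
  JekV (TCCTG, off=5): starts [4, 9, 58, 93, 112] → cuts [9, 14, 63, 98, 117]

Pooled cuts: [9, 14, 25, 37, 38, 63, 69, 75, 98, 104, 117, 139, 152]

Fragments:
  [0,9): 9 bp
  [9,14): 5 bp
  [14,25): 11 bp
  [25,37): 12 bp
  [37,38): 1 bp
  [38,63): 25 bp
  [63,69): 6 bp
  [69,75): 6 bp
  [75,98): 23 bp
  [98,104): 6 bp
  [104,117): 13 bp
  [117,139): 22 bp
  [139,152): 13 bp
  [152,166): 14 bp

[1,5,6,6,6,9,11,12,13,13,14,22,23,25]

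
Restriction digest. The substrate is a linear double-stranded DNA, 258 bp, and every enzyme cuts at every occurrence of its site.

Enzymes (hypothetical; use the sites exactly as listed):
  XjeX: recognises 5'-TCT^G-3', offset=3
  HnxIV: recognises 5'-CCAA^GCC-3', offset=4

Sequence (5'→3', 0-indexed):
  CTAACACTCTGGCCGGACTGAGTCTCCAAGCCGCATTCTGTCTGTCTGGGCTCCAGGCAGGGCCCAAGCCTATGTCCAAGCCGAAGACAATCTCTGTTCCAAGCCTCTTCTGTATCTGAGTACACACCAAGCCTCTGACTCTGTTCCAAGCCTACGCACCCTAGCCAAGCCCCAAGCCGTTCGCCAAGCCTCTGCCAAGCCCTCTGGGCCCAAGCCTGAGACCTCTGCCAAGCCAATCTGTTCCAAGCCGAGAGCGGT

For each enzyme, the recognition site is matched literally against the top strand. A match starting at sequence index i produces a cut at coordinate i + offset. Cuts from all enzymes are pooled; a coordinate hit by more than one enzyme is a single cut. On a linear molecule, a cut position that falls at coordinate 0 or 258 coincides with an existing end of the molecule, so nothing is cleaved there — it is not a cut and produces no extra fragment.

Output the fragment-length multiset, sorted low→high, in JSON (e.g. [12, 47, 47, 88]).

[4,4,5,5,6,6,6,6,7,7,7,7,7,8,8,9,10,10,12,12,12,13,13,16,19,19,20]

Site scan:
  XjeX TCTG/3: at [7, 36, 40, 44, 92, 108, 114, 133, 139, 190, 202, 223, 236] ⇒ [10, 39, 43, 47, 95, 111, 117, 136, 142, 193, 205, 226, 239]
  HnxIV CCAAGCC/4: at [25, 63, 75, 98, 126, 145, 164, 171, 183, 194, 209, 227, 242] ⇒ [29, 67, 79, 102, 130, 149, 168, 175, 187, 198, 213, 231, 246]

All cut coordinates (distinct, sorted): [10, 29, 39, 43, 47, 67, 79, 95, 102, 111, 117, 130, 136, 142, 149, 168, 175, 187, 193, 198, 205, 213, 226, 231, 239, 246]

Fragments:
  [0,10): 10 bp
  [10,29): 19 bp
  [29,39): 10 bp
  [39,43): 4 bp
  [43,47): 4 bp
  [47,67): 20 bp
  [67,79): 12 bp
  [79,95): 16 bp
  [95,102): 7 bp
  [102,111): 9 bp
  [111,117): 6 bp
  [117,130): 13 bp
  [130,136): 6 bp
  [136,142): 6 bp
  [142,149): 7 bp
  [149,168): 19 bp
  [168,175): 7 bp
  [175,187): 12 bp
  [187,193): 6 bp
  [193,198): 5 bp
  [198,205): 7 bp
  [205,213): 8 bp
  [213,226): 13 bp
  [226,231): 5 bp
  [231,239): 8 bp
  [239,246): 7 bp
  [246,258): 12 bp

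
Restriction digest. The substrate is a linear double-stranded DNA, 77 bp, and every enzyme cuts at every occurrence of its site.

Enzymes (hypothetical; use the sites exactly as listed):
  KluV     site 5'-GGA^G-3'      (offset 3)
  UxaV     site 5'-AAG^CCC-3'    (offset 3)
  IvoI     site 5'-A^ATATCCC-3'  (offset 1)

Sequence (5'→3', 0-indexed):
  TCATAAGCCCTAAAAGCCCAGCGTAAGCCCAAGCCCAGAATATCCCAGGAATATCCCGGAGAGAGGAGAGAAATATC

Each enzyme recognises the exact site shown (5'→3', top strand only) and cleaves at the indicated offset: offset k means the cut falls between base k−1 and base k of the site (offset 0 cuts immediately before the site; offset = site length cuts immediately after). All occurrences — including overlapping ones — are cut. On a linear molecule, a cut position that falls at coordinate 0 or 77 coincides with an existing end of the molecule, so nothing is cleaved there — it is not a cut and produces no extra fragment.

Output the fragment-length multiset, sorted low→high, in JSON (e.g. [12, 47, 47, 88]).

Scan for sites:
  KluV (GGAG, off=3): starts [57, 64] → cuts [60, 67]
  UxaV (AAGCCC, off=3): starts [4, 13, 24, 30] → cuts [7, 16, 27, 33]
  IvoI (AATATCCC, off=1): starts [38, 49] → cuts [39, 50]

All cut coordinates (distinct, sorted): [7, 16, 27, 33, 39, 50, 60, 67]

Fragments:
  [0,7): 7 bp
  [7,16): 9 bp
  [16,27): 11 bp
  [27,33): 6 bp
  [33,39): 6 bp
  [39,50): 11 bp
  [50,60): 10 bp
  [60,67): 7 bp
  [67,77): 10 bp

[6,6,7,7,9,10,10,11,11]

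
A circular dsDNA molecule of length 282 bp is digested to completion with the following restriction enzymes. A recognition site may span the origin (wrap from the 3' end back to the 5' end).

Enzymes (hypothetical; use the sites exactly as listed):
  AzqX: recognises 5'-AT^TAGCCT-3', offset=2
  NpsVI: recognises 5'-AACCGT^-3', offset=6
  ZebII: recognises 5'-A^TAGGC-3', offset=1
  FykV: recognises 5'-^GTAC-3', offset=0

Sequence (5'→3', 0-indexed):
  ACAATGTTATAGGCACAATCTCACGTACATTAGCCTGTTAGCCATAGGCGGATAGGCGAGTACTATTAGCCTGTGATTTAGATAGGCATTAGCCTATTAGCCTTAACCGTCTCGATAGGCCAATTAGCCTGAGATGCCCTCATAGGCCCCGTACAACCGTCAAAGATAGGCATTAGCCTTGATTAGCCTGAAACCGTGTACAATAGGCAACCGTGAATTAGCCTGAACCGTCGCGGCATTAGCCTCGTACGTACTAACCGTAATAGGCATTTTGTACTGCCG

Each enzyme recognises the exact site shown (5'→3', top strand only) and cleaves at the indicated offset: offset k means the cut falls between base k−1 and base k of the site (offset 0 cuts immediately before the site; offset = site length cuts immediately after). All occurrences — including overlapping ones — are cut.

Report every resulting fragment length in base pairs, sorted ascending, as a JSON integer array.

[2,4,4,5,6,6,6,7,7,7,7,7,8,8,8,8,9,10,10,10,11,11,13,13,14,14,15,16,18,18]

Scan for sites:
  AzqX ATTAGCCT/2: at [28, 64, 87, 95, 122, 171, 181, 216, 237] ⇒ [30, 66, 89, 97, 124, 173, 183, 218, 239]
  NpsVI AACCGT/6: at [104, 154, 191, 208, 225, 255] ⇒ [110, 160, 197, 214, 231, 261]
  ZebII ATAGGC/1: at [8, 43, 51, 81, 114, 141, 165, 202, 262] ⇒ [9, 44, 52, 82, 115, 142, 166, 203, 263]
  FykV GTAC/0: at [24, 59, 150, 197, 246, 250, 273] ⇒ [24, 59, 150, 197, 246, 250, 273]

Pooled cuts: [9, 24, 30, 44, 52, 59, 66, 82, 89, 97, 110, 115, 124, 142, 150, 160, 166, 173, 183, 197, 203, 214, 218, 231, 239, 246, 250, 261, 263, 273]

Fragments:
  9→24: 15 bp
  24→30: 6 bp
  30→44: 14 bp
  44→52: 8 bp
  52→59: 7 bp
  59→66: 7 bp
  66→82: 16 bp
  82→89: 7 bp
  89→97: 8 bp
  97→110: 13 bp
  110→115: 5 bp
  115→124: 9 bp
  124→142: 18 bp
  142→150: 8 bp
  150→160: 10 bp
  160→166: 6 bp
  166→173: 7 bp
  173→183: 10 bp
  183→197: 14 bp
  197→203: 6 bp
  203→214: 11 bp
  214→218: 4 bp
  218→231: 13 bp
  231→239: 8 bp
  239→246: 7 bp
  246→250: 4 bp
  250→261: 11 bp
  261→263: 2 bp
  263→273: 10 bp
  273→9 (wrap): 282-273+9 = 18 bp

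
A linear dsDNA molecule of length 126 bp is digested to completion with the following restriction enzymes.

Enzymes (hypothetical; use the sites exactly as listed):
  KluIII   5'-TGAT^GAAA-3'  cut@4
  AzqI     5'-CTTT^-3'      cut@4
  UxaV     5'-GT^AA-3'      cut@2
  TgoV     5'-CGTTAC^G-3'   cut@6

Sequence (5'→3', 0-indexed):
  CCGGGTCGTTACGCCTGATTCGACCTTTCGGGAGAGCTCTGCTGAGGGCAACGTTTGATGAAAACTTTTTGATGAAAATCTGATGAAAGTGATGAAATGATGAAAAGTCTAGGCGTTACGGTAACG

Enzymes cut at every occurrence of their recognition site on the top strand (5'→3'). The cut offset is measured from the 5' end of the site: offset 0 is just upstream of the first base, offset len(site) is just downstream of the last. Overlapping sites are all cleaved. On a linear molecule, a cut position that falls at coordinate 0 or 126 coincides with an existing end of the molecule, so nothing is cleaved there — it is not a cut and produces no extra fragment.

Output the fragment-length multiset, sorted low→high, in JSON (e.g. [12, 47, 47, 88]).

[3,4,5,8,9,9,11,12,16,18,31]

Scan for sites:
  KluIII (TGATGAAA, off=4): starts [55, 69, 80, 89, 97] → cuts [59, 73, 84, 93, 101]
  AzqI (CTTT, off=4): starts [24, 64] → cuts [28, 68]
  UxaV (GTAA, off=2): starts [120] → cuts [122]
  TgoV (CGTTACG, off=6): starts [6, 113] → cuts [12, 119]

Pooled cuts: [12, 28, 59, 68, 73, 84, 93, 101, 119, 122]

Fragments:
  [0,12): 12 bp
  [12,28): 16 bp
  [28,59): 31 bp
  [59,68): 9 bp
  [68,73): 5 bp
  [73,84): 11 bp
  [84,93): 9 bp
  [93,101): 8 bp
  [101,119): 18 bp
  [119,122): 3 bp
  [122,126): 4 bp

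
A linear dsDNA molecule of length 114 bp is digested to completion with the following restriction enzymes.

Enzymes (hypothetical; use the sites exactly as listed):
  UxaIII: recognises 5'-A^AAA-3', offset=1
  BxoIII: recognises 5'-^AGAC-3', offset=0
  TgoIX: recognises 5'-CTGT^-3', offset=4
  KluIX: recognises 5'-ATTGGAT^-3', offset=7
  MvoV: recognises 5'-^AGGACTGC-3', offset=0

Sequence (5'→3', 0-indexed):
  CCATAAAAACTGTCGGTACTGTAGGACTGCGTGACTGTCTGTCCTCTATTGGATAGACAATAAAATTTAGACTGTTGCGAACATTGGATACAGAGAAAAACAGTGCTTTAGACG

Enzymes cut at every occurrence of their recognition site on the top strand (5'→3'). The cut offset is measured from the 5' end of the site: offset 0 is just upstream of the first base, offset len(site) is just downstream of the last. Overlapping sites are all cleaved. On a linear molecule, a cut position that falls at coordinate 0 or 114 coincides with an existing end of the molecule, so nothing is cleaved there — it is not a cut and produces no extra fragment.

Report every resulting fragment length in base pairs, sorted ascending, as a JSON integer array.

[1,1,4,5,5,6,7,7,7,8,9,12,12,14,16]

Site scan:
  UxaIII (AAAA, off=1): starts [4, 5, 61, 95, 96] → cuts [5, 6, 62, 96, 97]
  BxoIII (AGAC, off=0): starts [54, 68, 109] → cuts [54, 68, 109]
  TgoIX (CTGT, off=4): starts [9, 18, 34, 38, 71] → cuts [13, 22, 38, 42, 75]
  KluIX (ATTGGAT, off=7): starts [47, 82] → cuts [54, 89]
  MvoV (AGGACTGC, off=0): starts [22] → cuts [22]

Pooled cuts: [5, 6, 13, 22, 38, 42, 54, 62, 68, 75, 89, 96, 97, 109]

Fragment lengths:
  [0,5): 5 bp
  [5,6): 1 bp
  [6,13): 7 bp
  [13,22): 9 bp
  [22,38): 16 bp
  [38,42): 4 bp
  [42,54): 12 bp
  [54,62): 8 bp
  [62,68): 6 bp
  [68,75): 7 bp
  [75,89): 14 bp
  [89,96): 7 bp
  [96,97): 1 bp
  [97,109): 12 bp
  [109,114): 5 bp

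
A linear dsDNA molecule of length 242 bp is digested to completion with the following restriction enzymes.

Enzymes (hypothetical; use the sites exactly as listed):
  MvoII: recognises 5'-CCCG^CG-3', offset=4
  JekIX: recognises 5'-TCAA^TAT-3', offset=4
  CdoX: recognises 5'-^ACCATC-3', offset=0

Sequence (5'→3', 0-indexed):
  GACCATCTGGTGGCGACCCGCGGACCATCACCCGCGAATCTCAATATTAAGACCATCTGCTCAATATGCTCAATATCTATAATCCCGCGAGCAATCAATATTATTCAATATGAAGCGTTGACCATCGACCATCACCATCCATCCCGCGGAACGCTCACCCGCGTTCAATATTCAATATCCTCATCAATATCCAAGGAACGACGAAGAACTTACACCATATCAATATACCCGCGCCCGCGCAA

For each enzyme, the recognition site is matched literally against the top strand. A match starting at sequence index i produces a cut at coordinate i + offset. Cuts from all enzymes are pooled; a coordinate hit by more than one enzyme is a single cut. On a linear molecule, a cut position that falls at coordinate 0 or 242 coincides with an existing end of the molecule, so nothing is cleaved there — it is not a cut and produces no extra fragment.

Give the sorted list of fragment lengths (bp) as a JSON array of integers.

Scan for sites:
  MvoII CCCGCG/4: at [16, 30, 83, 142, 157, 227, 233] ⇒ [20, 34, 87, 146, 161, 231, 237]
  JekIX TCAATAT/4: at [40, 60, 69, 94, 104, 164, 171, 183, 219] ⇒ [44, 64, 73, 98, 108, 168, 175, 187, 223]
  CdoX ACCATC/0: at [1, 23, 51, 120, 127, 133] ⇒ [1, 23, 51, 120, 127, 133]

Pooled cuts: [1, 20, 23, 34, 44, 51, 64, 73, 87, 98, 108, 120, 127, 133, 146, 161, 168, 175, 187, 223, 231, 237]

Fragment lengths:
  [0,1): 1 bp
  [1,20): 19 bp
  [20,23): 3 bp
  [23,34): 11 bp
  [34,44): 10 bp
  [44,51): 7 bp
  [51,64): 13 bp
  [64,73): 9 bp
  [73,87): 14 bp
  [87,98): 11 bp
  [98,108): 10 bp
  [108,120): 12 bp
  [120,127): 7 bp
  [127,133): 6 bp
  [133,146): 13 bp
  [146,161): 15 bp
  [161,168): 7 bp
  [168,175): 7 bp
  [175,187): 12 bp
  [187,223): 36 bp
  [223,231): 8 bp
  [231,237): 6 bp
  [237,242): 5 bp

[1,3,5,6,6,7,7,7,7,8,9,10,10,11,11,12,12,13,13,14,15,19,36]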